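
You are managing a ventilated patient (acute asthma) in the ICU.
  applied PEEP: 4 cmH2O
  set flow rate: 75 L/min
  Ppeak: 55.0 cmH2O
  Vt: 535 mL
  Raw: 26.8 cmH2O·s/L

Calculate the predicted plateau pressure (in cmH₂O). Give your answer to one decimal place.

Flow: 75 L/min ÷ 60 = 1.25 L/s.
Pplat = PIP − Raw × flow = 55.0 − 26.8 × 1.25 = 55.0 − 33.5 = 21.5 cmH2O.

21.5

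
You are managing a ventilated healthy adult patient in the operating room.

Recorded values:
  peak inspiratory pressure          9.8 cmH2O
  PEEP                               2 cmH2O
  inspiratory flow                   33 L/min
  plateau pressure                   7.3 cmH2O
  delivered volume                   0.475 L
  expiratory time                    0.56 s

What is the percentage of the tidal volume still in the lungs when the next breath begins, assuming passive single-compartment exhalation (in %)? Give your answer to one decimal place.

25.3

Flow: 33 L/min ÷ 60 = 0.55 L/s.
R = (PIP − Pplat)/V̇ = (9.8 − 7.3) / 0.55 = 2.5/0.55 = 4.545 cmH2O·s/L.
C = Vt/(Pplat − PEEP) = 475.0 / (7.3 − 2) = 475.0/5.3 = 89.623 mL/cmH2O.
τ = R × C = 4.545 × 0.08962 L/cmH2O = 0.4073 s.
Fraction remaining at end-expiration = e^(−Te/τ) = e^(−0.56/0.4073) = 0.2529 → 25.29%.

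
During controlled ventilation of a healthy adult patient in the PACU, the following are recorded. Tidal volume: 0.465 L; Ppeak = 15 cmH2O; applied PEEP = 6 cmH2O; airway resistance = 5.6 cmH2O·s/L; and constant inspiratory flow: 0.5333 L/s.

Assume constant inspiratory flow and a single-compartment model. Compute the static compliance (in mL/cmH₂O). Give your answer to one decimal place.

Equation of motion (constant flow): PIP = Vt/C + R·V̇ + PEEP.
Vt/C = PIP − R·V̇ − PEEP = 15 − 5.6×0.5333 − 6 = 15 − 2.986 − 6 = 6.014 cmH2O.
C = Vt / 6.014 = 465 / 6.014 = 77.32 mL/cmH2O.

77.3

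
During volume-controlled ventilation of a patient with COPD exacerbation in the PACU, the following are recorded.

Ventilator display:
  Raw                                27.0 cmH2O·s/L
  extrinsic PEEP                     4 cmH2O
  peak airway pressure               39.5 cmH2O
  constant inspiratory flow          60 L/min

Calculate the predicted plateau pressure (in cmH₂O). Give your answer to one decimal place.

12.5

Flow: 60 L/min ÷ 60 = 1 L/s.
Pplat = PIP − Raw × flow = 39.5 − 27.0 × 1 = 39.5 − 27.0 = 12.5 cmH2O.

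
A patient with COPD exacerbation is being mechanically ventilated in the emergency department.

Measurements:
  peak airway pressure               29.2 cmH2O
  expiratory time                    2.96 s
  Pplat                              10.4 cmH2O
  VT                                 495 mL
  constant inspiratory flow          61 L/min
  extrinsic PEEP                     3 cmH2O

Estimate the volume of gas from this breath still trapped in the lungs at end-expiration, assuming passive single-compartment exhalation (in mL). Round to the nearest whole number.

Flow: 61 L/min ÷ 60 = 1.0167 L/s.
R = (PIP − Pplat)/V̇ = (29.2 − 10.4) / 1.0167 = 18.8/1.0167 = 18.491 cmH2O·s/L.
C = Vt/(Pplat − PEEP) = 495.0 / (10.4 − 3) = 495.0/7.4 = 66.892 mL/cmH2O.
τ = R × C = 18.491 × 0.06689 L/cmH2O = 1.237 s.
Fraction remaining = e^(−Te/τ) = e^(−2.96/1.237) = 0.09137.
Trapped volume = 495.0 × 0.09137 = 45.228 mL.

45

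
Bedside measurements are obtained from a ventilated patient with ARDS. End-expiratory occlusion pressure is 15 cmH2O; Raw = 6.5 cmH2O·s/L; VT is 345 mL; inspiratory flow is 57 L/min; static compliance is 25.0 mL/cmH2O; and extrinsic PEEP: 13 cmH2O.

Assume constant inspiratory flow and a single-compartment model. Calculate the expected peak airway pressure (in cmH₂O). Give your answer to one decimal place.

Flow: 57 L/min ÷ 60 = 0.95 L/s.
Total PEEP = 15 cmH2O (set 13 + intrinsic 2); this is the baseline alveolar pressure.
Equation of motion (constant flow): PIP = Vt/C + R·V̇ + PEEP.
PIP = 345/25.0 + 6.5×0.95 + 15 = 13.8 + 6.175 + 15 = 34.975 cmH2O.

35.0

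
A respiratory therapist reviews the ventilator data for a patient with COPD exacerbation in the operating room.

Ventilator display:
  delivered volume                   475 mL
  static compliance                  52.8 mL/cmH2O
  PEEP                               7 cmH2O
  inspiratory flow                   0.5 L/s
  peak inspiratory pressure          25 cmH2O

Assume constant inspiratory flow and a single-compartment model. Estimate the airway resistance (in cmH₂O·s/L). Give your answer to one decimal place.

Equation of motion (constant flow): PIP = Vt/C + R·V̇ + PEEP.
R·V̇ = PIP − Vt/C − PEEP = 25 − 475/52.8 − 7 = 25 − 8.996 − 7 = 9.004 cmH2O.
R = 9.004 / 0.5 = 18.008 cmH2O·s/L.

18.0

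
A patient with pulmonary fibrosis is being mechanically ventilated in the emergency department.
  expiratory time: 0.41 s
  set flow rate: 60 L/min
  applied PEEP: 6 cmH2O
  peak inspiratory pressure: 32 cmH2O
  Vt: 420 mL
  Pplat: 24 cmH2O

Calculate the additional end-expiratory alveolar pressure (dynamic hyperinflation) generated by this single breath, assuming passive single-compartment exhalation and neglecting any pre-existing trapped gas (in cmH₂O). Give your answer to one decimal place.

Flow: 60 L/min ÷ 60 = 1 L/s.
R = (PIP − Pplat)/V̇ = (32 − 24) / 1 = 8.0/1 = 8.0 cmH2O·s/L.
C = Vt/(Pplat − PEEP) = 420.0 / (24 − 6) = 420.0/18.0 = 23.333 mL/cmH2O.
τ = R × C = 8.0 × 0.02333 L/cmH2O = 0.1866 s.
Fraction remaining = e^(−Te/τ) = e^(−0.41/0.1866) = 0.1111; trapped volume = 420.0 × 0.1111 = 46.662 mL.
Additional alveolar pressure from trapping ≈ V_trapped / C = 46.662 / 23.333 = 2.0 cmH2O.

2.0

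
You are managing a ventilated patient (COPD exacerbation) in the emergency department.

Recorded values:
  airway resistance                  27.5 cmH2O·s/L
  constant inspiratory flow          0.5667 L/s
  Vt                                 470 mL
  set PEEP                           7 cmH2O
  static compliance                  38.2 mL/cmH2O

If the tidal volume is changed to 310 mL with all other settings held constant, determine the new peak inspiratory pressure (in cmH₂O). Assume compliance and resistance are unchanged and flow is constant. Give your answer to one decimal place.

PIP = Vt/C + R·V̇ + PEEP (constant-flow equation of motion).
Only the elastic term changes: ΔPIP = ΔVt / C = (310 − 470) / 38.2 = -4.188 cmH2O.
Original PIP = 470/38.2 + 27.5×0.5667 + 7 = 34.888 cmH2O; new PIP = 34.888 + (-4.188) = 30.7 cmH2O.

30.7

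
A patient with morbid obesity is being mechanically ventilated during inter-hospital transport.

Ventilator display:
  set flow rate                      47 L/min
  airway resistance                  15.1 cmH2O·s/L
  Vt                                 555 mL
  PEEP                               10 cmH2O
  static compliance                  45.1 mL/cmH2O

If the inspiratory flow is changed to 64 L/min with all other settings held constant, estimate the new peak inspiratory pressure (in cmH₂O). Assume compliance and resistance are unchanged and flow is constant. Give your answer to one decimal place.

38.4

Flow: 47 L/min ÷ 60 = 0.7833 L/s.
New flow: 64 L/min ÷ 60 = 1.0667 L/s.
PIP = Vt/C + R·V̇ + PEEP (constant-flow equation of motion).
Only the resistive term changes: ΔPIP = R × ΔV̇ = 15.1 × (1.0667 − 0.7833) = 15.1 × 0.2834 = 4.279 cmH2O.
Original PIP = 555/45.1 + 15.1×0.7833 + 10 = 34.134 cmH2O; new PIP = 34.134 + (4.279) = 38.413 cmH2O.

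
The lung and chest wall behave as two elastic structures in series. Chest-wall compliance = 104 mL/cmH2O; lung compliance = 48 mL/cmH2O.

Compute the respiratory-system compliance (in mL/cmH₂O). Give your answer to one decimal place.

Lung and chest wall are elastances in series: 1/Crs = 1/CL + 1/Ccw.
1/Crs = 1/48 + 1/104 = 0.03045.
Crs = 32.841 mL/cmH2O.

32.8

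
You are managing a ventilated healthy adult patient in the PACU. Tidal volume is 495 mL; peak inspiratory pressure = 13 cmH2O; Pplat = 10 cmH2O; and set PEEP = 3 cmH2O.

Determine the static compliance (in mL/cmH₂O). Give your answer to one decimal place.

70.7

Cstat = Vt / (Pplat − PEEP) = 495 / (10 − 3) = 495 / 7.0 = 70.714 mL/cmH2O.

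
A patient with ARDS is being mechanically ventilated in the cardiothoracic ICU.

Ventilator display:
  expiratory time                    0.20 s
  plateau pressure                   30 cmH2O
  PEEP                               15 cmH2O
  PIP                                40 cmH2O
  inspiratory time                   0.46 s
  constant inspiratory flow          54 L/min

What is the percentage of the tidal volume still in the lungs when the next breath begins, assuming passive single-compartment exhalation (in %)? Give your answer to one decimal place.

Flow: 54 L/min ÷ 60 = 0.9 L/s.
Vt = flow × Ti = 0.9 L/s × 0.46 s × 1000 mL/L = 414.0 mL.
R = (PIP − Pplat)/V̇ = (40 − 30) / 0.9 = 10.0/0.9 = 11.111 cmH2O·s/L.
C = Vt/(Pplat − PEEP) = 414.0 / (30 − 15) = 414.0/15.0 = 27.6 mL/cmH2O.
τ = R × C = 11.111 × 0.0276 L/cmH2O = 0.3067 s.
Fraction remaining at end-expiration = e^(−Te/τ) = e^(−0.20/0.3067) = 0.5209 → 52.09%.

52.1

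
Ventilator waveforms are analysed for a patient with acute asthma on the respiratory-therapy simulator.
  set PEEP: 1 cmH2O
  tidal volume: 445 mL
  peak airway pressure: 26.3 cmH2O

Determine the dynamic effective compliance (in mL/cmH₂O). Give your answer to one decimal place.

Dynamic compliance = Vt / (PIP − PEEP) = 445 / (26.3 − 1) = 445 / 25.3 = 17.589 mL/cmH2O.

17.6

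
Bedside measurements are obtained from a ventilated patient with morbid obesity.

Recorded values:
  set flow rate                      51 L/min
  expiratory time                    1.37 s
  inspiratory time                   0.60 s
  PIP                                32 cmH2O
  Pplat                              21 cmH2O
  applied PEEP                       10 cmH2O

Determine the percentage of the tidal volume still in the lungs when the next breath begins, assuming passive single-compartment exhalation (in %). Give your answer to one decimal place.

Flow: 51 L/min ÷ 60 = 0.85 L/s.
Vt = flow × Ti = 0.85 L/s × 0.60 s × 1000 mL/L = 510.0 mL.
R = (PIP − Pplat)/V̇ = (32 − 21) / 0.85 = 11.0/0.85 = 12.941 cmH2O·s/L.
C = Vt/(Pplat − PEEP) = 510.0 / (21 − 10) = 510.0/11.0 = 46.364 mL/cmH2O.
τ = R × C = 12.941 × 0.04636 L/cmH2O = 0.5999 s.
Fraction remaining at end-expiration = e^(−Te/τ) = e^(−1.37/0.5999) = 0.1019 → 10.19%.

10.2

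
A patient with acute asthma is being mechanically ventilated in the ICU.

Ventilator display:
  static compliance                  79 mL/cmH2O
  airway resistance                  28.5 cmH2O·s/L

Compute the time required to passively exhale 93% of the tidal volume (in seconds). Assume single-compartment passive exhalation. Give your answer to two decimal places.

τ = R × C = 28.5 × 79 mL/cmH2O = 28.5 × 0.079 L/cmH2O = 2.252 s.
Exhaled fraction f = 1 − e^(−t/τ) → t = −τ·ln(1 − f) = −2.252·ln(0.07) = 5.989 s.

5.99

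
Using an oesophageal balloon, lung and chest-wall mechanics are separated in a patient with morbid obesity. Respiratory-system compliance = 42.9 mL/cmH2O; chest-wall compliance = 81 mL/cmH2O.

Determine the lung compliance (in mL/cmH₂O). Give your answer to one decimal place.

1/CL = 1/Crs − 1/Ccw.
1/CL = 1/42.9 − 1/81 = 0.01096.
CL = 91.241 mL/cmH2O.

91.2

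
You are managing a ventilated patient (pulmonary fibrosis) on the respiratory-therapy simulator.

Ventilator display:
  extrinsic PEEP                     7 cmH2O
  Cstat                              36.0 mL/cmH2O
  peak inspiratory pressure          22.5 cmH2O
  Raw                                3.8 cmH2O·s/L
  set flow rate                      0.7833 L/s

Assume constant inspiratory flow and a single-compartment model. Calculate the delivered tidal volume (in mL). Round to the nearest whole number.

451

Equation of motion (constant flow): PIP = Vt/C + R·V̇ + PEEP.
Vt/C = PIP − R·V̇ − PEEP = 22.5 − 2.977 − 7 = 12.523 cmH2O.
Vt = C × 12.523 = 36.0 × 12.523 = 450.83 mL.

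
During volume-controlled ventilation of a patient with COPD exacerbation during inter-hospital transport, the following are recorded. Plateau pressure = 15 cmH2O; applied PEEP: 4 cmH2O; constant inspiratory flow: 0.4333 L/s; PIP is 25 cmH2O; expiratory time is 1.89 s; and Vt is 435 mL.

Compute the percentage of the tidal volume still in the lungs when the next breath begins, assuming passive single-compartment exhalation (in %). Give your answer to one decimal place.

R = (PIP − Pplat)/V̇ = (25 − 15) / 0.4333 = 10.0/0.4333 = 23.079 cmH2O·s/L.
C = Vt/(Pplat − PEEP) = 435.0 / (15 − 4) = 435.0/11.0 = 39.545 mL/cmH2O.
τ = R × C = 23.079 × 0.03955 L/cmH2O = 0.9128 s.
Fraction remaining at end-expiration = e^(−Te/τ) = e^(−1.89/0.9128) = 0.1261 → 12.61%.

12.6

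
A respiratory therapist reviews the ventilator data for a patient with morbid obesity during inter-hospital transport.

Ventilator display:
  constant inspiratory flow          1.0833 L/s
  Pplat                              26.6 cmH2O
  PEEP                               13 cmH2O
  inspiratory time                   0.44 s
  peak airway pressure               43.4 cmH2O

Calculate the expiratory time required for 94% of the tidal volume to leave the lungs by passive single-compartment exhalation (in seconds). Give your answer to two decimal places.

1.53

Vt = flow × Ti = 1.0833 L/s × 0.44 s × 1000 mL/L = 476.65 mL.
R = (PIP − Pplat)/V̇ = (43.4 − 26.6) / 1.0833 = 16.8/1.0833 = 15.508 cmH2O·s/L.
C = Vt/(Pplat − PEEP) = 476.65 / (26.6 − 13) = 476.65/13.6 = 35.048 mL/cmH2O.
τ = R × C = 15.508 × 0.03505 L/cmH2O = 0.5436 s.
t = −τ·ln(1 − 0.94) = −0.5436·ln(0.06) = 1.529 s.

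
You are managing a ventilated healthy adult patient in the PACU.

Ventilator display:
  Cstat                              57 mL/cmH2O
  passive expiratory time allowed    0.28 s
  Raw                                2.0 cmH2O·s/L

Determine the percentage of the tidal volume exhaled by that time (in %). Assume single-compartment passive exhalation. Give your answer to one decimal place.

τ = R × C = 2.0 × 57 mL/cmH2O = 2.0 × 0.057 L/cmH2O = 0.114 s.
Passive exhalation: V(t)/V₀ = e^(−t/τ) = e^(−0.28/0.114) = 0.08577.
Fraction exhaled = 1 − 0.08577 = 0.9142 → 91.42%.

91.4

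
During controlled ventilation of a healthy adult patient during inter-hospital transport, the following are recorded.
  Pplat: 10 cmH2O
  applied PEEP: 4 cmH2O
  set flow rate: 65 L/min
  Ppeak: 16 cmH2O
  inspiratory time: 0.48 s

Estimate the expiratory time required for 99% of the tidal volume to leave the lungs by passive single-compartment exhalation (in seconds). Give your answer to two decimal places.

Flow: 65 L/min ÷ 60 = 1.0833 L/s.
Vt = flow × Ti = 1.0833 L/s × 0.48 s × 1000 mL/L = 519.98 mL.
R = (PIP − Pplat)/V̇ = (16 − 10) / 1.0833 = 6.0/1.0833 = 5.539 cmH2O·s/L.
C = Vt/(Pplat − PEEP) = 519.98 / (10 − 4) = 519.98/6.0 = 86.663 mL/cmH2O.
τ = R × C = 5.539 × 0.08666 L/cmH2O = 0.48 s.
t = −τ·ln(1 − 0.99) = −0.48·ln(0.01) = 2.21 s.

2.21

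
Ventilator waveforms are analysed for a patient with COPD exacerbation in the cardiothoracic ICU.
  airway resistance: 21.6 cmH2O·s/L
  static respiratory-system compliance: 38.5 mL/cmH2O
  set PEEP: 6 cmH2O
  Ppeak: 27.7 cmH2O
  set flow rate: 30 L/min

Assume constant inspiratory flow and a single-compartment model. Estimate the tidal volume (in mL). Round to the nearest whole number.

420

Flow: 30 L/min ÷ 60 = 0.5 L/s.
Equation of motion (constant flow): PIP = Vt/C + R·V̇ + PEEP.
Vt/C = PIP − R·V̇ − PEEP = 27.7 − 10.8 − 6 = 10.9 cmH2O.
Vt = C × 10.9 = 38.5 × 10.9 = 419.65 mL.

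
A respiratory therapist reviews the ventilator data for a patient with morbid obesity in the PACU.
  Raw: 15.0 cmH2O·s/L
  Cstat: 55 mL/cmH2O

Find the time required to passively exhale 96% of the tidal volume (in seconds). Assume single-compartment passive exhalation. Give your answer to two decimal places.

τ = R × C = 15.0 × 55 mL/cmH2O = 15.0 × 0.055 L/cmH2O = 0.825 s.
Exhaled fraction f = 1 − e^(−t/τ) → t = −τ·ln(1 − f) = −0.825·ln(0.04) = 2.656 s.

2.66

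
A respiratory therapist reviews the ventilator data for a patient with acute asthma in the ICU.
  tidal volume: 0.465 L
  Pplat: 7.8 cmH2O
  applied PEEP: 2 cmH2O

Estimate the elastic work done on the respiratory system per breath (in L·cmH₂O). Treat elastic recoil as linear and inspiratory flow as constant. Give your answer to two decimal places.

Elastic work ≈ ½ × (Pplat − PEEP) × Vt = 0.5 × (7.8 − 2) × 0.465 L = 0.5 × 5.8 × 0.465 = 1.349 L·cmH2O.

1.35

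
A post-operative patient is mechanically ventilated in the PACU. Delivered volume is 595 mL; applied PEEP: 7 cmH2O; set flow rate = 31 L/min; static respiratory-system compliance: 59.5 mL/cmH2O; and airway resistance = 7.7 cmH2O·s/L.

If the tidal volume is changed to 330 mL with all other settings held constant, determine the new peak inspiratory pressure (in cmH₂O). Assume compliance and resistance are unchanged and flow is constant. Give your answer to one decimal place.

16.5

Flow: 31 L/min ÷ 60 = 0.5167 L/s.
PIP = Vt/C + R·V̇ + PEEP (constant-flow equation of motion).
Only the elastic term changes: ΔPIP = ΔVt / C = (330 − 595) / 59.5 = -4.454 cmH2O.
Original PIP = 595/59.5 + 7.7×0.5167 + 7 = 20.979 cmH2O; new PIP = 20.979 + (-4.454) = 16.525 cmH2O.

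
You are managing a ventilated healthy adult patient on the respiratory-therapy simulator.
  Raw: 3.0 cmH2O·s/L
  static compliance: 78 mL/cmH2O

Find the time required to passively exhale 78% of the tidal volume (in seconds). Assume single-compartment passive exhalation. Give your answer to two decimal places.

τ = R × C = 3.0 × 78 mL/cmH2O = 3.0 × 0.078 L/cmH2O = 0.234 s.
Exhaled fraction f = 1 − e^(−t/τ) → t = −τ·ln(1 − f) = −0.234·ln(0.22) = 0.3543 s.

0.35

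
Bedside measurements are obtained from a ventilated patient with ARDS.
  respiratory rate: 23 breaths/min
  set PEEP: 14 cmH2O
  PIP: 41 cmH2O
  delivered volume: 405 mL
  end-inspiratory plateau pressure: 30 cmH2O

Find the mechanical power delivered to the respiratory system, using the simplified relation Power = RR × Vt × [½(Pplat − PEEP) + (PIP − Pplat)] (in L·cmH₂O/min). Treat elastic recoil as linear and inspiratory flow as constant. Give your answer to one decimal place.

177.0

Per-breath work = Vt × [½(Pplat−PEEP) + (PIP−Pplat)] = 0.405 × [0.5×16.0 + 11.0] = 0.405 × 19.0 = 7.695 L·cmH2O.
Power = 23 × 7.695 = 176.99 L·cmH2O/min.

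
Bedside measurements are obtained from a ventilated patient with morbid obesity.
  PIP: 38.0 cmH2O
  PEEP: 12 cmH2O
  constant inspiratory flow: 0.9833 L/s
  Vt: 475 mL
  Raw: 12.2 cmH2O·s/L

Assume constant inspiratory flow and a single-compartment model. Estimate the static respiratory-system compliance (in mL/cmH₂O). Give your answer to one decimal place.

33.9

Equation of motion (constant flow): PIP = Vt/C + R·V̇ + PEEP.
Vt/C = PIP − R·V̇ − PEEP = 38.0 − 12.2×0.9833 − 12 = 38.0 − 11.996 − 12 = 14.004 cmH2O.
C = Vt / 14.004 = 475 / 14.004 = 33.919 mL/cmH2O.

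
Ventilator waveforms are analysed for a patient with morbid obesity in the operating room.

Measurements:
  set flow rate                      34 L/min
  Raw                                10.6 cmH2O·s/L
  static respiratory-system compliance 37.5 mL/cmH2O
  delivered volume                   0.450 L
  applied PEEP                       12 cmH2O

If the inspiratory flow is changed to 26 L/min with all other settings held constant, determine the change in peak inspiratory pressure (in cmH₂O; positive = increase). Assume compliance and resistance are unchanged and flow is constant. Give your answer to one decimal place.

Flow: 34 L/min ÷ 60 = 0.5667 L/s.
New flow: 26 L/min ÷ 60 = 0.4333 L/s.
PIP = Vt/C + R·V̇ + PEEP (constant-flow equation of motion).
Only the resistive term changes: ΔPIP = R × ΔV̇ = 10.6 × (0.4333 − 0.5667) = 10.6 × -0.1334 = -1.414 cmH2O.

-1.4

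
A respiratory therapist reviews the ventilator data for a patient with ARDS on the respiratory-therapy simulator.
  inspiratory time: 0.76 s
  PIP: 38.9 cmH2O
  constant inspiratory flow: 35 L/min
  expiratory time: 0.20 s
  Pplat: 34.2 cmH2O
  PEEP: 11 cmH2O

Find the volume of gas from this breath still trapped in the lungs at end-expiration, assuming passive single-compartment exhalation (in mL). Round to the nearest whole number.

Flow: 35 L/min ÷ 60 = 0.5833 L/s.
Vt = flow × Ti = 0.5833 L/s × 0.76 s × 1000 mL/L = 443.31 mL.
R = (PIP − Pplat)/V̇ = (38.9 − 34.2) / 0.5833 = 4.7/0.5833 = 8.058 cmH2O·s/L.
C = Vt/(Pplat − PEEP) = 443.31 / (34.2 − 11) = 443.31/23.2 = 19.108 mL/cmH2O.
τ = R × C = 8.058 × 0.01911 L/cmH2O = 0.154 s.
Fraction remaining = e^(−Te/τ) = e^(−0.20/0.154) = 0.2729.
Trapped volume = 443.31 × 0.2729 = 120.98 mL.

121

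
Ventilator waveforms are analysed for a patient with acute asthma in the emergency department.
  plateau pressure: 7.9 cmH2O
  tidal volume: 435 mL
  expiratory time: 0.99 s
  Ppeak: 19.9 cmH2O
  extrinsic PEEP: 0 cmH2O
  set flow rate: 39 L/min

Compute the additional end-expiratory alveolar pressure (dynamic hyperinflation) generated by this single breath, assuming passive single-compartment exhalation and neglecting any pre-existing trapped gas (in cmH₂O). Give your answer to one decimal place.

Flow: 39 L/min ÷ 60 = 0.65 L/s.
R = (PIP − Pplat)/V̇ = (19.9 − 7.9) / 0.65 = 12.0/0.65 = 18.462 cmH2O·s/L.
C = Vt/(Pplat − PEEP) = 435.0 / (7.9 − 0) = 435.0/7.9 = 55.063 mL/cmH2O.
τ = R × C = 18.462 × 0.05506 L/cmH2O = 1.017 s.
Fraction remaining = e^(−Te/τ) = e^(−0.99/1.017) = 0.3778; trapped volume = 435.0 × 0.3778 = 164.34 mL.
Additional alveolar pressure from trapping ≈ V_trapped / C = 164.34 / 55.063 = 2.985 cmH2O.

3.0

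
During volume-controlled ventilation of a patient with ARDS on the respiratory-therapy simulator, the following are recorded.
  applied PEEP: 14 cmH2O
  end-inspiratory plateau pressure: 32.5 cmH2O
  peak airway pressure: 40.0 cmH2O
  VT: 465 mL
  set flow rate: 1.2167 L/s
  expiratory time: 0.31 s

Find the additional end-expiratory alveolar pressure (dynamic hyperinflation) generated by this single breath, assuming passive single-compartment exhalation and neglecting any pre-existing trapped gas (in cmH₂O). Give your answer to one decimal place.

R = (PIP − Pplat)/V̇ = (40.0 − 32.5) / 1.2167 = 7.5/1.2167 = 6.164 cmH2O·s/L.
C = Vt/(Pplat − PEEP) = 465.0 / (32.5 − 14) = 465.0/18.5 = 25.135 mL/cmH2O.
τ = R × C = 6.164 × 0.02514 L/cmH2O = 0.155 s.
Fraction remaining = e^(−Te/τ) = e^(−0.31/0.155) = 0.1353; trapped volume = 465.0 × 0.1353 = 62.915 mL.
Additional alveolar pressure from trapping ≈ V_trapped / C = 62.915 / 25.135 = 2.503 cmH2O.

2.5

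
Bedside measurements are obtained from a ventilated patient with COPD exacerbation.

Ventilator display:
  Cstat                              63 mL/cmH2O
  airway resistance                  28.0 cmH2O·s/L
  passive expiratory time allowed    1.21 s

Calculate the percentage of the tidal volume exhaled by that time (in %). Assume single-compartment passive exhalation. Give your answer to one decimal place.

49.6

τ = R × C = 28.0 × 63 mL/cmH2O = 28.0 × 0.063 L/cmH2O = 1.764 s.
Passive exhalation: V(t)/V₀ = e^(−t/τ) = e^(−1.21/1.764) = 0.5036.
Fraction exhaled = 1 − 0.5036 = 0.4964 → 49.64%.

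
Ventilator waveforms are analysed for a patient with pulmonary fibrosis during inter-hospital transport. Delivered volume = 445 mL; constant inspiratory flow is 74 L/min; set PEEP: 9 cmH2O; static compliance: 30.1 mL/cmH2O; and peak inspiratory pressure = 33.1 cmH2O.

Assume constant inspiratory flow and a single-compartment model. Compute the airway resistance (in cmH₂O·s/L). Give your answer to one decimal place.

Flow: 74 L/min ÷ 60 = 1.2333 L/s.
Equation of motion (constant flow): PIP = Vt/C + R·V̇ + PEEP.
R·V̇ = PIP − Vt/C − PEEP = 33.1 − 445/30.1 − 9 = 33.1 − 14.784 − 9 = 9.316 cmH2O.
R = 9.316 / 1.2333 = 7.554 cmH2O·s/L.

7.6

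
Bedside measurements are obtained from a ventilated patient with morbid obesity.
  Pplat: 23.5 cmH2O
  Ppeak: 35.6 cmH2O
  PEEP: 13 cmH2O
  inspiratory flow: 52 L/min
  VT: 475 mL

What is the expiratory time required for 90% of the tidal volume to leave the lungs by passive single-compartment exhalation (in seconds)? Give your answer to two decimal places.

Flow: 52 L/min ÷ 60 = 0.8667 L/s.
R = (PIP − Pplat)/V̇ = (35.6 − 23.5) / 0.8667 = 12.1/0.8667 = 13.961 cmH2O·s/L.
C = Vt/(Pplat − PEEP) = 475.0 / (23.5 − 13) = 475.0/10.5 = 45.238 mL/cmH2O.
τ = R × C = 13.961 × 0.04524 L/cmH2O = 0.6316 s.
t = −τ·ln(1 − 0.90) = −0.6316·ln(0.1) = 1.454 s.

1.45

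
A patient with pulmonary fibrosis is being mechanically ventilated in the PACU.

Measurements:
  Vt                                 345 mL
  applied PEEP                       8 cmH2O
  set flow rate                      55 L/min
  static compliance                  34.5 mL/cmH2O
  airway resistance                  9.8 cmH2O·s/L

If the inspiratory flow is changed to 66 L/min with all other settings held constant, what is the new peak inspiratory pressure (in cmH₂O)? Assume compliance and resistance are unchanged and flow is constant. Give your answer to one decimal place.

28.8

Flow: 55 L/min ÷ 60 = 0.9167 L/s.
New flow: 66 L/min ÷ 60 = 1.1 L/s.
PIP = Vt/C + R·V̇ + PEEP (constant-flow equation of motion).
Only the resistive term changes: ΔPIP = R × ΔV̇ = 9.8 × (1.1 − 0.9167) = 9.8 × 0.1833 = 1.796 cmH2O.
Original PIP = 345/34.5 + 9.8×0.9167 + 8 = 26.984 cmH2O; new PIP = 26.984 + (1.796) = 28.78 cmH2O.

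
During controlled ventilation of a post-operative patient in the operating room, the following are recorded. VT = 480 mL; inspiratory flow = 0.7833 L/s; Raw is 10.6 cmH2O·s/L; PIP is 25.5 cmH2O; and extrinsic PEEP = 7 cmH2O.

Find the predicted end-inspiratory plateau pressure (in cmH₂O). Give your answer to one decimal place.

Pplat = PIP − Raw × flow = 25.5 − 10.6 × 0.7833 = 25.5 − 8.303 = 17.197 cmH2O.

17.2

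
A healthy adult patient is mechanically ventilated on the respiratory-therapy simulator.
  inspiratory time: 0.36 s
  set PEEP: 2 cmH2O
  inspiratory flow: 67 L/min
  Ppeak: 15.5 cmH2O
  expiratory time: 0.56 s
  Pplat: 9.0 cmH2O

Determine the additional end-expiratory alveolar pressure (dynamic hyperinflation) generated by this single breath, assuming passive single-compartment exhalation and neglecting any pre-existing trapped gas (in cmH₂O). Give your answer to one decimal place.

1.3

Flow: 67 L/min ÷ 60 = 1.1167 L/s.
Vt = flow × Ti = 1.1167 L/s × 0.36 s × 1000 mL/L = 402.01 mL.
R = (PIP − Pplat)/V̇ = (15.5 − 9.0) / 1.1167 = 6.5/1.1167 = 5.821 cmH2O·s/L.
C = Vt/(Pplat − PEEP) = 402.01 / (9.0 − 2) = 402.01/7.0 = 57.43 mL/cmH2O.
τ = R × C = 5.821 × 0.05743 L/cmH2O = 0.3343 s.
Fraction remaining = e^(−Te/τ) = e^(−0.56/0.3343) = 0.1873; trapped volume = 402.01 × 0.1873 = 75.296 mL.
Additional alveolar pressure from trapping ≈ V_trapped / C = 75.296 / 57.43 = 1.311 cmH2O.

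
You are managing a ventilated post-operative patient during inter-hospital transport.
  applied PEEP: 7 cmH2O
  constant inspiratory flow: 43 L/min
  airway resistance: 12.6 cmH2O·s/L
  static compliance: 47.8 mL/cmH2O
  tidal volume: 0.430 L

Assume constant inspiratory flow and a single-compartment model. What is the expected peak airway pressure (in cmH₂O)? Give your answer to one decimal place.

Flow: 43 L/min ÷ 60 = 0.7167 L/s.
Equation of motion (constant flow): PIP = Vt/C + R·V̇ + PEEP.
PIP = 430/47.8 + 12.6×0.7167 + 7 = 8.996 + 9.03 + 7 = 25.026 cmH2O.

25.0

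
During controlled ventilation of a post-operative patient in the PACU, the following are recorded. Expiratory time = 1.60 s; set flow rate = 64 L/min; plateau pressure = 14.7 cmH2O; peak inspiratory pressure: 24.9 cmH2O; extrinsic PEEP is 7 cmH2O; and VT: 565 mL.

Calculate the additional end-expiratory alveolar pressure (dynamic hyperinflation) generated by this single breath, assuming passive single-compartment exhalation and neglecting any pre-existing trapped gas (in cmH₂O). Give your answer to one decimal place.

0.8

Flow: 64 L/min ÷ 60 = 1.0667 L/s.
R = (PIP − Pplat)/V̇ = (24.9 − 14.7) / 1.0667 = 10.2/1.0667 = 9.562 cmH2O·s/L.
C = Vt/(Pplat − PEEP) = 565.0 / (14.7 − 7) = 565.0/7.7 = 73.377 mL/cmH2O.
τ = R × C = 9.562 × 0.07338 L/cmH2O = 0.7017 s.
Fraction remaining = e^(−Te/τ) = e^(−1.60/0.7017) = 0.1023; trapped volume = 565.0 × 0.1023 = 57.8 mL.
Additional alveolar pressure from trapping ≈ V_trapped / C = 57.8 / 73.377 = 0.7877 cmH2O.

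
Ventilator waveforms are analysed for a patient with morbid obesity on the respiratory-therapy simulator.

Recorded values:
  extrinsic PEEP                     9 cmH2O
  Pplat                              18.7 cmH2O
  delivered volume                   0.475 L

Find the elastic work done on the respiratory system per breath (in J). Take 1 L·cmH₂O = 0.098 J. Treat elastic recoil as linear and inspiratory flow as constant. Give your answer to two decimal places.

0.23

Elastic work ≈ ½ × (Pplat − PEEP) × Vt = 0.5 × (18.7 − 9) × 0.475 L = 0.5 × 9.7 × 0.475 = 2.304 L·cmH2O.
× 0.098 J/(L·cmH2O) → 0.2258 J.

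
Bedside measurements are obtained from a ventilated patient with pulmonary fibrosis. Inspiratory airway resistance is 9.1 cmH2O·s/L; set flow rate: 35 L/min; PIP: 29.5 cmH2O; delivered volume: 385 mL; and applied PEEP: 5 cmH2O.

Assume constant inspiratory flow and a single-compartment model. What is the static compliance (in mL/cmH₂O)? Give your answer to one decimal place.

20.1

Flow: 35 L/min ÷ 60 = 0.5833 L/s.
Equation of motion (constant flow): PIP = Vt/C + R·V̇ + PEEP.
Vt/C = PIP − R·V̇ − PEEP = 29.5 − 9.1×0.5833 − 5 = 29.5 − 5.308 − 5 = 19.192 cmH2O.
C = Vt / 19.192 = 385 / 19.192 = 20.06 mL/cmH2O.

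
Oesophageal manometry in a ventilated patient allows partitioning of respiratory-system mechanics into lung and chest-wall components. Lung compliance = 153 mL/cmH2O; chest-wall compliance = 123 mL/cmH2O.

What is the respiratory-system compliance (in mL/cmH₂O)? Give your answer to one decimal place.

68.2

Lung and chest wall are elastances in series: 1/Crs = 1/CL + 1/Ccw.
1/Crs = 1/153 + 1/123 = 0.01467.
Crs = 68.166 mL/cmH2O.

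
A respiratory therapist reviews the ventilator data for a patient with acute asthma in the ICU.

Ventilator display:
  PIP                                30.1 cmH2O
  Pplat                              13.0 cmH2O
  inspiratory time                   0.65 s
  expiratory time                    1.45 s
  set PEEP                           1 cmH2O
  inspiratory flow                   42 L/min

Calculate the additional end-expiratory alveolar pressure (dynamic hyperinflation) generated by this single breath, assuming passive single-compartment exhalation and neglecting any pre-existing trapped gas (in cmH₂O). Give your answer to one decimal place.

Flow: 42 L/min ÷ 60 = 0.7 L/s.
Vt = flow × Ti = 0.7 L/s × 0.65 s × 1000 mL/L = 455.0 mL.
R = (PIP − Pplat)/V̇ = (30.1 − 13.0) / 0.7 = 17.1/0.7 = 24.429 cmH2O·s/L.
C = Vt/(Pplat − PEEP) = 455.0 / (13.0 − 1) = 455.0/12.0 = 37.917 mL/cmH2O.
τ = R × C = 24.429 × 0.03792 L/cmH2O = 0.9263 s.
Fraction remaining = e^(−Te/τ) = e^(−1.45/0.9263) = 0.209; trapped volume = 455.0 × 0.209 = 95.095 mL.
Additional alveolar pressure from trapping ≈ V_trapped / C = 95.095 / 37.917 = 2.508 cmH2O.

2.5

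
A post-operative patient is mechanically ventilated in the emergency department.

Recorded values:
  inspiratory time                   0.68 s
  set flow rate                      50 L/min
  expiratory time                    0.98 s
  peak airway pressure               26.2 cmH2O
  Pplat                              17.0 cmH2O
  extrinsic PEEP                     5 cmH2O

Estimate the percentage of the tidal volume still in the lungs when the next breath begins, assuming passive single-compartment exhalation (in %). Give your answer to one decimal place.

15.3

Flow: 50 L/min ÷ 60 = 0.8333 L/s.
Vt = flow × Ti = 0.8333 L/s × 0.68 s × 1000 mL/L = 566.64 mL.
R = (PIP − Pplat)/V̇ = (26.2 − 17.0) / 0.8333 = 9.2/0.8333 = 11.04 cmH2O·s/L.
C = Vt/(Pplat − PEEP) = 566.64 / (17.0 − 5) = 566.64/12.0 = 47.22 mL/cmH2O.
τ = R × C = 11.04 × 0.04722 L/cmH2O = 0.5213 s.
Fraction remaining at end-expiration = e^(−Te/τ) = e^(−0.98/0.5213) = 0.1526 → 15.26%.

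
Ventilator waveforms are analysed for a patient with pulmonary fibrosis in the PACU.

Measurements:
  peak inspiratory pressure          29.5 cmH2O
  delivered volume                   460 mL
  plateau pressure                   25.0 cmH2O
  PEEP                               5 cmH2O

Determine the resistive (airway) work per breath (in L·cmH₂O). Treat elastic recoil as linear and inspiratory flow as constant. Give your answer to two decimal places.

2.07

With constant inspiratory flow the resistive pressure is constant at PIP − Pplat = 29.5 − 25.0 = 4.5 cmH2O, so resistive work = 4.5 × 0.460 = 2.07 L·cmH2O.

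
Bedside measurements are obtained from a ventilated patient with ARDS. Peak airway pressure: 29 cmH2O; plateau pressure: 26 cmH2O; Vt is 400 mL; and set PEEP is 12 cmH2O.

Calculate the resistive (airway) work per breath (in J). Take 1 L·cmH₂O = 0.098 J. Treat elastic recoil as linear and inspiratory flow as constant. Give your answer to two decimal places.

With constant inspiratory flow the resistive pressure is constant at PIP − Pplat = 29 − 26 = 3.0 cmH2O, so resistive work = 3.0 × 0.400 = 1.2 L·cmH2O.
× 0.098 J/(L·cmH2O) → 0.1176 J.

0.12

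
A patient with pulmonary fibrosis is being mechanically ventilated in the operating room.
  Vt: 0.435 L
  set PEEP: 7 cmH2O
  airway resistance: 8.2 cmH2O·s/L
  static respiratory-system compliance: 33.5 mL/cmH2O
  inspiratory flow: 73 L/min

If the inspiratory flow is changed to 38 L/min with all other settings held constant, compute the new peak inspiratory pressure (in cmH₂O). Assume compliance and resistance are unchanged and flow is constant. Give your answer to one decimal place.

25.2

Flow: 73 L/min ÷ 60 = 1.2167 L/s.
New flow: 38 L/min ÷ 60 = 0.6333 L/s.
PIP = Vt/C + R·V̇ + PEEP (constant-flow equation of motion).
Only the resistive term changes: ΔPIP = R × ΔV̇ = 8.2 × (0.6333 − 1.2167) = 8.2 × -0.5834 = -4.784 cmH2O.
Original PIP = 435/33.5 + 8.2×1.2167 + 7 = 29.962 cmH2O; new PIP = 29.962 + (-4.784) = 25.178 cmH2O.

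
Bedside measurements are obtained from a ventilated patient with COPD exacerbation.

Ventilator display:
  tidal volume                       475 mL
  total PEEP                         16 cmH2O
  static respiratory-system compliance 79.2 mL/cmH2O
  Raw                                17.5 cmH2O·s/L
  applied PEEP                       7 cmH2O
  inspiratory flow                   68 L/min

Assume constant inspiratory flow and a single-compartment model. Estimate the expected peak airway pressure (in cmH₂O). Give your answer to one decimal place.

41.8

Flow: 68 L/min ÷ 60 = 1.1333 L/s.
Total PEEP = 16 cmH2O (set 7 + intrinsic 9); this is the baseline alveolar pressure.
Equation of motion (constant flow): PIP = Vt/C + R·V̇ + PEEP.
PIP = 475/79.2 + 17.5×1.1333 + 16 = 5.997 + 19.833 + 16 = 41.83 cmH2O.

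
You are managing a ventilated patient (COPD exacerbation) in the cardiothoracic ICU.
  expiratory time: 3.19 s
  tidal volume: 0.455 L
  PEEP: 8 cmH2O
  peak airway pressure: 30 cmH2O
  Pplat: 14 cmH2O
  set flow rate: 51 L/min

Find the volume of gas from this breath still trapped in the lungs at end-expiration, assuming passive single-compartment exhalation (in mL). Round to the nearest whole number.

49

Flow: 51 L/min ÷ 60 = 0.85 L/s.
R = (PIP − Pplat)/V̇ = (30 − 14) / 0.85 = 16.0/0.85 = 18.824 cmH2O·s/L.
C = Vt/(Pplat − PEEP) = 455.0 / (14 − 8) = 455.0/6.0 = 75.833 mL/cmH2O.
τ = R × C = 18.824 × 0.07583 L/cmH2O = 1.427 s.
Fraction remaining = e^(−Te/τ) = e^(−3.19/1.427) = 0.1069.
Trapped volume = 455.0 × 0.1069 = 48.64 mL.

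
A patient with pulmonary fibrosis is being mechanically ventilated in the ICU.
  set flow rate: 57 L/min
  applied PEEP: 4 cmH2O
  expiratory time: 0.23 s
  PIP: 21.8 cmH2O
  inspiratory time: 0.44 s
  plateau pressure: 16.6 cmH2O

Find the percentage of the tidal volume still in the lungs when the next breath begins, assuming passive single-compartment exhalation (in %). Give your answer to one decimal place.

28.2

Flow: 57 L/min ÷ 60 = 0.95 L/s.
Vt = flow × Ti = 0.95 L/s × 0.44 s × 1000 mL/L = 418.0 mL.
R = (PIP − Pplat)/V̇ = (21.8 − 16.6) / 0.95 = 5.2/0.95 = 5.474 cmH2O·s/L.
C = Vt/(Pplat − PEEP) = 418.0 / (16.6 − 4) = 418.0/12.6 = 33.175 mL/cmH2O.
τ = R × C = 5.474 × 0.03318 L/cmH2O = 0.1816 s.
Fraction remaining at end-expiration = e^(−Te/τ) = e^(−0.23/0.1816) = 0.2818 → 28.18%.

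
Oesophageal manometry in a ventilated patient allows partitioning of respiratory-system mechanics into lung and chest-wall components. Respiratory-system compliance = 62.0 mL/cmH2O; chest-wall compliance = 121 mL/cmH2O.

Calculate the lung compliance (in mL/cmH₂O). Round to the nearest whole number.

127

1/CL = 1/Crs − 1/Ccw.
1/CL = 1/62.0 − 1/121 = 0.007865.
CL = 127.15 mL/cmH2O.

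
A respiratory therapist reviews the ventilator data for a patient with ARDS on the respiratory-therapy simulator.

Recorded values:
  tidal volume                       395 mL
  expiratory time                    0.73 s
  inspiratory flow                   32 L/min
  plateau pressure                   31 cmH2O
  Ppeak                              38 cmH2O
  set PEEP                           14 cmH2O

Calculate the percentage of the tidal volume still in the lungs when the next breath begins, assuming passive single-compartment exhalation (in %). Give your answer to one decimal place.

9.1

Flow: 32 L/min ÷ 60 = 0.5333 L/s.
R = (PIP − Pplat)/V̇ = (38 − 31) / 0.5333 = 7.0/0.5333 = 13.126 cmH2O·s/L.
C = Vt/(Pplat − PEEP) = 395.0 / (31 − 14) = 395.0/17.0 = 23.235 mL/cmH2O.
τ = R × C = 13.126 × 0.02324 L/cmH2O = 0.305 s.
Fraction remaining at end-expiration = e^(−Te/τ) = e^(−0.73/0.305) = 0.09131 → 9.131%.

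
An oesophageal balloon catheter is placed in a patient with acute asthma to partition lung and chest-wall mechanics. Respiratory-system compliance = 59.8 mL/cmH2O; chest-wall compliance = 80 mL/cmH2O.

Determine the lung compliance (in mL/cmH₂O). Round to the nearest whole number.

1/CL = 1/Crs − 1/Ccw.
1/CL = 1/59.8 − 1/80 = 0.004222.
CL = 236.85 mL/cmH2O.

237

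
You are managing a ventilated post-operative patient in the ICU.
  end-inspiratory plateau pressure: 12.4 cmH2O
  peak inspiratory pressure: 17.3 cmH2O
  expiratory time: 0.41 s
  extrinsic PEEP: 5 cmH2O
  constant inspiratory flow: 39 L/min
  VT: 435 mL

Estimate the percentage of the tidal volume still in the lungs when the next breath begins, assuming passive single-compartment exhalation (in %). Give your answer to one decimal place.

39.6

Flow: 39 L/min ÷ 60 = 0.65 L/s.
R = (PIP − Pplat)/V̇ = (17.3 − 12.4) / 0.65 = 4.9/0.65 = 7.538 cmH2O·s/L.
C = Vt/(Pplat − PEEP) = 435.0 / (12.4 − 5) = 435.0/7.4 = 58.784 mL/cmH2O.
τ = R × C = 7.538 × 0.05878 L/cmH2O = 0.4431 s.
Fraction remaining at end-expiration = e^(−Te/τ) = e^(−0.41/0.4431) = 0.3964 → 39.64%.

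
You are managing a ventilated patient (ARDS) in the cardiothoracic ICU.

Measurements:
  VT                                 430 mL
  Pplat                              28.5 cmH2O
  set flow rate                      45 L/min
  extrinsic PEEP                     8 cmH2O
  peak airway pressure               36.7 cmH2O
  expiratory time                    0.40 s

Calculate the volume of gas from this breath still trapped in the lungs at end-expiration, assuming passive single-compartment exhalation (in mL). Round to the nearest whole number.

Flow: 45 L/min ÷ 60 = 0.75 L/s.
R = (PIP − Pplat)/V̇ = (36.7 − 28.5) / 0.75 = 8.2/0.75 = 10.933 cmH2O·s/L.
C = Vt/(Pplat − PEEP) = 430.0 / (28.5 − 8) = 430.0/20.5 = 20.976 mL/cmH2O.
τ = R × C = 10.933 × 0.02098 L/cmH2O = 0.2294 s.
Fraction remaining = e^(−Te/τ) = e^(−0.40/0.2294) = 0.1749.
Trapped volume = 430.0 × 0.1749 = 75.207 mL.

75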